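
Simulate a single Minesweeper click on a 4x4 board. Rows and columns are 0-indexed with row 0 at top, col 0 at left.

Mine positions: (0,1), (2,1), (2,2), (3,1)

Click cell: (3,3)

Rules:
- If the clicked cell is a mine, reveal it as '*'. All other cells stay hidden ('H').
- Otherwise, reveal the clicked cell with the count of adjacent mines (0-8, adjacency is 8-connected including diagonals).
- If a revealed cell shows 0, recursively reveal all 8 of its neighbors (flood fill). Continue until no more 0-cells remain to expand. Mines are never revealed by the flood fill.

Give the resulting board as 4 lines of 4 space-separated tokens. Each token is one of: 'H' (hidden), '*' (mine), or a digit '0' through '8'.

H H H H
H H H H
H H H H
H H H 1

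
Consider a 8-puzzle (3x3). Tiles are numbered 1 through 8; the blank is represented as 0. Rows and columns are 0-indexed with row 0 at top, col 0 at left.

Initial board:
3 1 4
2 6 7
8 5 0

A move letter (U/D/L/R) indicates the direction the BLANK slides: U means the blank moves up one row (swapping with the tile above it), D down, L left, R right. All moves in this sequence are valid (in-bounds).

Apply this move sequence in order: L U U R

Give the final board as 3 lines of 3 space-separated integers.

Answer: 3 4 0
2 1 7
8 6 5

Derivation:
After move 1 (L):
3 1 4
2 6 7
8 0 5

After move 2 (U):
3 1 4
2 0 7
8 6 5

After move 3 (U):
3 0 4
2 1 7
8 6 5

After move 4 (R):
3 4 0
2 1 7
8 6 5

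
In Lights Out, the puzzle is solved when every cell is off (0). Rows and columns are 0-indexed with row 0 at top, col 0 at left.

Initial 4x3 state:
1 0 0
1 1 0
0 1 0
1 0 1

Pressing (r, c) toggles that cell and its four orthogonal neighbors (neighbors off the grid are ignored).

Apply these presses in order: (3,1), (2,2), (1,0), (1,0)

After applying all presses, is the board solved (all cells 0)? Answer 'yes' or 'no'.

After press 1 at (3,1):
1 0 0
1 1 0
0 0 0
0 1 0

After press 2 at (2,2):
1 0 0
1 1 1
0 1 1
0 1 1

After press 3 at (1,0):
0 0 0
0 0 1
1 1 1
0 1 1

After press 4 at (1,0):
1 0 0
1 1 1
0 1 1
0 1 1

Lights still on: 8

Answer: no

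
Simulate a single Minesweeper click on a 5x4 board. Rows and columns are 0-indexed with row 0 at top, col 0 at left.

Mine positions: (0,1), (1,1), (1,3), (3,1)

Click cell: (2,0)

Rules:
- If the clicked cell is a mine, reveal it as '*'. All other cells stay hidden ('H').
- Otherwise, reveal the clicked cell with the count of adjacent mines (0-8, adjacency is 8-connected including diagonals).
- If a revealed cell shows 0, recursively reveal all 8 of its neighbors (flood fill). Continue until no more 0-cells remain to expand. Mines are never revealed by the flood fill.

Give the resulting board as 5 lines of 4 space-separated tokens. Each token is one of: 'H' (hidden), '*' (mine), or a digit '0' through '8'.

H H H H
H H H H
2 H H H
H H H H
H H H H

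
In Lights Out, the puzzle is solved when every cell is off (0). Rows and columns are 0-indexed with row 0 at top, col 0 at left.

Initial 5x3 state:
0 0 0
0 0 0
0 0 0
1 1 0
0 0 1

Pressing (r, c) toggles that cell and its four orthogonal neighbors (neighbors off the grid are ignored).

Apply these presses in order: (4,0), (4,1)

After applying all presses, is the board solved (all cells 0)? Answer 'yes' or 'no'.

After press 1 at (4,0):
0 0 0
0 0 0
0 0 0
0 1 0
1 1 1

After press 2 at (4,1):
0 0 0
0 0 0
0 0 0
0 0 0
0 0 0

Lights still on: 0

Answer: yes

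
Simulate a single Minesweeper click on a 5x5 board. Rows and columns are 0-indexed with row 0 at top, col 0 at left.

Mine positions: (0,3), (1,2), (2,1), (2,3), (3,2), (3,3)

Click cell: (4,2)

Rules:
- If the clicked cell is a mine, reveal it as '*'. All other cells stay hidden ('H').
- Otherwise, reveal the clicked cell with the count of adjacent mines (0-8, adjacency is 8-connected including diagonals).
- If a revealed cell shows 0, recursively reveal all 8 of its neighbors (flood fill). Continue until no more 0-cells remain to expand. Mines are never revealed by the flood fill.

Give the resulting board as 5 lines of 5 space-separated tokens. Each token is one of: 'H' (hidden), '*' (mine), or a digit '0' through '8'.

H H H H H
H H H H H
H H H H H
H H H H H
H H 2 H H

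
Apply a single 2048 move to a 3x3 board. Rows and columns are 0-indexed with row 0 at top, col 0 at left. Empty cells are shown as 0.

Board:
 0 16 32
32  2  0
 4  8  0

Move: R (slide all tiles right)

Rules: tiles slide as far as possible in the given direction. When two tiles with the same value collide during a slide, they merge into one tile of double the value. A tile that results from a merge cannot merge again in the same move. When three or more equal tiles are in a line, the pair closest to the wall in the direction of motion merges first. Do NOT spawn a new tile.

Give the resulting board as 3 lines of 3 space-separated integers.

Slide right:
row 0: [0, 16, 32] -> [0, 16, 32]
row 1: [32, 2, 0] -> [0, 32, 2]
row 2: [4, 8, 0] -> [0, 4, 8]

Answer:  0 16 32
 0 32  2
 0  4  8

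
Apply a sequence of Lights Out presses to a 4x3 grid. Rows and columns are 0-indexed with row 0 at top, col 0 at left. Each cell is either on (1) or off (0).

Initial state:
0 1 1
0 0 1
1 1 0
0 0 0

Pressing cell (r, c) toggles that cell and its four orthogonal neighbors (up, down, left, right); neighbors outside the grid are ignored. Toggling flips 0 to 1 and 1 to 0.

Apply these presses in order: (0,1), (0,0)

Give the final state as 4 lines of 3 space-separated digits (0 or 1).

After press 1 at (0,1):
1 0 0
0 1 1
1 1 0
0 0 0

After press 2 at (0,0):
0 1 0
1 1 1
1 1 0
0 0 0

Answer: 0 1 0
1 1 1
1 1 0
0 0 0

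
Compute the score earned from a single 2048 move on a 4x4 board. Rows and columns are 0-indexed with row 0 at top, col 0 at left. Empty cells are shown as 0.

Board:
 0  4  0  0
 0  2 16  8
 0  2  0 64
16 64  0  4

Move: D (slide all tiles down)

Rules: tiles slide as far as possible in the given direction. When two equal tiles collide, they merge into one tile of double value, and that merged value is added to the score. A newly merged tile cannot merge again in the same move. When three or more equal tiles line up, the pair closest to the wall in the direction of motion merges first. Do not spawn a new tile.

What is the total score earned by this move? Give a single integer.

Slide down:
col 0: [0, 0, 0, 16] -> [0, 0, 0, 16]  score +0 (running 0)
col 1: [4, 2, 2, 64] -> [0, 4, 4, 64]  score +4 (running 4)
col 2: [0, 16, 0, 0] -> [0, 0, 0, 16]  score +0 (running 4)
col 3: [0, 8, 64, 4] -> [0, 8, 64, 4]  score +0 (running 4)
Board after move:
 0  0  0  0
 0  4  0  8
 0  4  0 64
16 64 16  4

Answer: 4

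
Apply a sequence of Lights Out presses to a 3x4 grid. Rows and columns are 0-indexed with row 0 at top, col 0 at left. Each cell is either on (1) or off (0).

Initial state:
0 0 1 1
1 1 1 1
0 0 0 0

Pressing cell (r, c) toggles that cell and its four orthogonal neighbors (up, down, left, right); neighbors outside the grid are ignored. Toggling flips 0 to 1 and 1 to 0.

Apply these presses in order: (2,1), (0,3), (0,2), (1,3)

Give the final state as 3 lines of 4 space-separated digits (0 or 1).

Answer: 0 1 1 0
1 0 1 1
1 1 1 1

Derivation:
After press 1 at (2,1):
0 0 1 1
1 0 1 1
1 1 1 0

After press 2 at (0,3):
0 0 0 0
1 0 1 0
1 1 1 0

After press 3 at (0,2):
0 1 1 1
1 0 0 0
1 1 1 0

After press 4 at (1,3):
0 1 1 0
1 0 1 1
1 1 1 1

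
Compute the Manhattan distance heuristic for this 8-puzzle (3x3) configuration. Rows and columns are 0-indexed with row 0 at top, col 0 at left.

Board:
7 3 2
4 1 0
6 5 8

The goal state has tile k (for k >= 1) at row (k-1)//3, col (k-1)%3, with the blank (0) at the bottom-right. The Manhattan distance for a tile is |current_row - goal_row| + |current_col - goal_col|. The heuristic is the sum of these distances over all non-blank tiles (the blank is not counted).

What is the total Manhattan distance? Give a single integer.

Answer: 11

Derivation:
Tile 7: at (0,0), goal (2,0), distance |0-2|+|0-0| = 2
Tile 3: at (0,1), goal (0,2), distance |0-0|+|1-2| = 1
Tile 2: at (0,2), goal (0,1), distance |0-0|+|2-1| = 1
Tile 4: at (1,0), goal (1,0), distance |1-1|+|0-0| = 0
Tile 1: at (1,1), goal (0,0), distance |1-0|+|1-0| = 2
Tile 6: at (2,0), goal (1,2), distance |2-1|+|0-2| = 3
Tile 5: at (2,1), goal (1,1), distance |2-1|+|1-1| = 1
Tile 8: at (2,2), goal (2,1), distance |2-2|+|2-1| = 1
Sum: 2 + 1 + 1 + 0 + 2 + 3 + 1 + 1 = 11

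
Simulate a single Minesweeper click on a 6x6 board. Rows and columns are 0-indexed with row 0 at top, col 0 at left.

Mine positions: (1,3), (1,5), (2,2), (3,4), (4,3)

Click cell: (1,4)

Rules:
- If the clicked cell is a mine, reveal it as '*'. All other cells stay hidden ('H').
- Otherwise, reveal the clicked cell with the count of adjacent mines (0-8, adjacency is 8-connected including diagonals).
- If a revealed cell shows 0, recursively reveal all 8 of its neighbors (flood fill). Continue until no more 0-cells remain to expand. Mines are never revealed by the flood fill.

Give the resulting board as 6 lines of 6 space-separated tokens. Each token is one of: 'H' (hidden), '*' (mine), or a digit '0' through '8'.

H H H H H H
H H H H 2 H
H H H H H H
H H H H H H
H H H H H H
H H H H H H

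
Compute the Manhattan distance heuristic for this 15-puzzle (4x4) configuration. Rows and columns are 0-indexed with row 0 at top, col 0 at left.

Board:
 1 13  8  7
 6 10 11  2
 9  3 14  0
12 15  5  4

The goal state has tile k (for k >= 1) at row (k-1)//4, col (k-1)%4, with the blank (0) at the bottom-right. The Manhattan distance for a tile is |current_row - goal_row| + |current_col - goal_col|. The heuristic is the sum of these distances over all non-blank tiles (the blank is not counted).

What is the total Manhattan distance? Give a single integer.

Tile 1: (0,0)->(0,0) = 0
Tile 13: (0,1)->(3,0) = 4
Tile 8: (0,2)->(1,3) = 2
Tile 7: (0,3)->(1,2) = 2
Tile 6: (1,0)->(1,1) = 1
Tile 10: (1,1)->(2,1) = 1
Tile 11: (1,2)->(2,2) = 1
Tile 2: (1,3)->(0,1) = 3
Tile 9: (2,0)->(2,0) = 0
Tile 3: (2,1)->(0,2) = 3
Tile 14: (2,2)->(3,1) = 2
Tile 12: (3,0)->(2,3) = 4
Tile 15: (3,1)->(3,2) = 1
Tile 5: (3,2)->(1,0) = 4
Tile 4: (3,3)->(0,3) = 3
Sum: 0 + 4 + 2 + 2 + 1 + 1 + 1 + 3 + 0 + 3 + 2 + 4 + 1 + 4 + 3 = 31

Answer: 31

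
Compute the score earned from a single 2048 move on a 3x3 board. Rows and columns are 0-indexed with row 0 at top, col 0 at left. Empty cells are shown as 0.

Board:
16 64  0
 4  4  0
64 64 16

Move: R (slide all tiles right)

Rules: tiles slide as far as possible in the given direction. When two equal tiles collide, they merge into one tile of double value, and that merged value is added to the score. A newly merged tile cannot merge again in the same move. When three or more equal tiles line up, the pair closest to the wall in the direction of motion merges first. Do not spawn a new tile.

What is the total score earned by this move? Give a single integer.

Answer: 136

Derivation:
Slide right:
row 0: [16, 64, 0] -> [0, 16, 64]  score +0 (running 0)
row 1: [4, 4, 0] -> [0, 0, 8]  score +8 (running 8)
row 2: [64, 64, 16] -> [0, 128, 16]  score +128 (running 136)
Board after move:
  0  16  64
  0   0   8
  0 128  16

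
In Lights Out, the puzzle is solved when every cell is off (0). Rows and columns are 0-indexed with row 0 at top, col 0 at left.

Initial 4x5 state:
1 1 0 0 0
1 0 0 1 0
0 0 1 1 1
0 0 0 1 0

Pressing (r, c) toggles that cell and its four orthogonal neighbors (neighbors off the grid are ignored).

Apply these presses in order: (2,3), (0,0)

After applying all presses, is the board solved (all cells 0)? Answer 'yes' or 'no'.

After press 1 at (2,3):
1 1 0 0 0
1 0 0 0 0
0 0 0 0 0
0 0 0 0 0

After press 2 at (0,0):
0 0 0 0 0
0 0 0 0 0
0 0 0 0 0
0 0 0 0 0

Lights still on: 0

Answer: yes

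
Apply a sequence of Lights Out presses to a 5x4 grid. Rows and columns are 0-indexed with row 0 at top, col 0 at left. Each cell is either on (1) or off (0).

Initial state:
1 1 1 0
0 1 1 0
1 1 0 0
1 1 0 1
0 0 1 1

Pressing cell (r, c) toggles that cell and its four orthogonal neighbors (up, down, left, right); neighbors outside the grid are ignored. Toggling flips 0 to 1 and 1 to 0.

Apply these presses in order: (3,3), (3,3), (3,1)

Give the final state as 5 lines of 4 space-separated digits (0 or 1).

Answer: 1 1 1 0
0 1 1 0
1 0 0 0
0 0 1 1
0 1 1 1

Derivation:
After press 1 at (3,3):
1 1 1 0
0 1 1 0
1 1 0 1
1 1 1 0
0 0 1 0

After press 2 at (3,3):
1 1 1 0
0 1 1 0
1 1 0 0
1 1 0 1
0 0 1 1

After press 3 at (3,1):
1 1 1 0
0 1 1 0
1 0 0 0
0 0 1 1
0 1 1 1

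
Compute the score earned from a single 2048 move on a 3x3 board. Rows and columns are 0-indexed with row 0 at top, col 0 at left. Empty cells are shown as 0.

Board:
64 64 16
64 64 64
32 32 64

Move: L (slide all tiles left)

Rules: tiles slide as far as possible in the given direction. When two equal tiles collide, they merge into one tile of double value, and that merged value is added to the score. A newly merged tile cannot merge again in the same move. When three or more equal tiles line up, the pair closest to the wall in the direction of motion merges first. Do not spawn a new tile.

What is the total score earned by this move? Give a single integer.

Slide left:
row 0: [64, 64, 16] -> [128, 16, 0]  score +128 (running 128)
row 1: [64, 64, 64] -> [128, 64, 0]  score +128 (running 256)
row 2: [32, 32, 64] -> [64, 64, 0]  score +64 (running 320)
Board after move:
128  16   0
128  64   0
 64  64   0

Answer: 320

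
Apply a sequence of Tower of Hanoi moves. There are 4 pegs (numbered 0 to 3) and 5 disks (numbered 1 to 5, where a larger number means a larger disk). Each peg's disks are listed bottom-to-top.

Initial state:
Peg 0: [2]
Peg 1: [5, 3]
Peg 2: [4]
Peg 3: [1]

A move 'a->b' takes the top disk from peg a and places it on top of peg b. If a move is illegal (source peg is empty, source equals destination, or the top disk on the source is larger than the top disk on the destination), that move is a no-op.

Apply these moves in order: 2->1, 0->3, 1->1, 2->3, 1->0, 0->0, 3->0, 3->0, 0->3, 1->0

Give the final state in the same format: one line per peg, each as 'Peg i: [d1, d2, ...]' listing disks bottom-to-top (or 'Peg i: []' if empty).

Answer: Peg 0: [2]
Peg 1: [5, 3]
Peg 2: [4]
Peg 3: [1]

Derivation:
After move 1 (2->1):
Peg 0: [2]
Peg 1: [5, 3]
Peg 2: [4]
Peg 3: [1]

After move 2 (0->3):
Peg 0: [2]
Peg 1: [5, 3]
Peg 2: [4]
Peg 3: [1]

After move 3 (1->1):
Peg 0: [2]
Peg 1: [5, 3]
Peg 2: [4]
Peg 3: [1]

After move 4 (2->3):
Peg 0: [2]
Peg 1: [5, 3]
Peg 2: [4]
Peg 3: [1]

After move 5 (1->0):
Peg 0: [2]
Peg 1: [5, 3]
Peg 2: [4]
Peg 3: [1]

After move 6 (0->0):
Peg 0: [2]
Peg 1: [5, 3]
Peg 2: [4]
Peg 3: [1]

After move 7 (3->0):
Peg 0: [2, 1]
Peg 1: [5, 3]
Peg 2: [4]
Peg 3: []

After move 8 (3->0):
Peg 0: [2, 1]
Peg 1: [5, 3]
Peg 2: [4]
Peg 3: []

After move 9 (0->3):
Peg 0: [2]
Peg 1: [5, 3]
Peg 2: [4]
Peg 3: [1]

After move 10 (1->0):
Peg 0: [2]
Peg 1: [5, 3]
Peg 2: [4]
Peg 3: [1]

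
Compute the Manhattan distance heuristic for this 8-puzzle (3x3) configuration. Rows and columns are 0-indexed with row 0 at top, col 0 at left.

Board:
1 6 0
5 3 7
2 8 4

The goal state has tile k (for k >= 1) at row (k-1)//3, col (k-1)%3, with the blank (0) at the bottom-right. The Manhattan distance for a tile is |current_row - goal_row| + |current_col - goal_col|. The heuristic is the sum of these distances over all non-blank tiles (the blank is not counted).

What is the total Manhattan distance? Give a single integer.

Tile 1: (0,0)->(0,0) = 0
Tile 6: (0,1)->(1,2) = 2
Tile 5: (1,0)->(1,1) = 1
Tile 3: (1,1)->(0,2) = 2
Tile 7: (1,2)->(2,0) = 3
Tile 2: (2,0)->(0,1) = 3
Tile 8: (2,1)->(2,1) = 0
Tile 4: (2,2)->(1,0) = 3
Sum: 0 + 2 + 1 + 2 + 3 + 3 + 0 + 3 = 14

Answer: 14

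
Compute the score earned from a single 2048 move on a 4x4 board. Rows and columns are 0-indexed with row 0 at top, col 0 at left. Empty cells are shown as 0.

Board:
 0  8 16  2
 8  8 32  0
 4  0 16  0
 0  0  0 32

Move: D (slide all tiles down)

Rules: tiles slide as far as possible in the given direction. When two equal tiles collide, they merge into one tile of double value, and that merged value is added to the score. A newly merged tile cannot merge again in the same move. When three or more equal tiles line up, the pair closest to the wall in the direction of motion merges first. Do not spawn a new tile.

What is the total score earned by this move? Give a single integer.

Answer: 16

Derivation:
Slide down:
col 0: [0, 8, 4, 0] -> [0, 0, 8, 4]  score +0 (running 0)
col 1: [8, 8, 0, 0] -> [0, 0, 0, 16]  score +16 (running 16)
col 2: [16, 32, 16, 0] -> [0, 16, 32, 16]  score +0 (running 16)
col 3: [2, 0, 0, 32] -> [0, 0, 2, 32]  score +0 (running 16)
Board after move:
 0  0  0  0
 0  0 16  0
 8  0 32  2
 4 16 16 32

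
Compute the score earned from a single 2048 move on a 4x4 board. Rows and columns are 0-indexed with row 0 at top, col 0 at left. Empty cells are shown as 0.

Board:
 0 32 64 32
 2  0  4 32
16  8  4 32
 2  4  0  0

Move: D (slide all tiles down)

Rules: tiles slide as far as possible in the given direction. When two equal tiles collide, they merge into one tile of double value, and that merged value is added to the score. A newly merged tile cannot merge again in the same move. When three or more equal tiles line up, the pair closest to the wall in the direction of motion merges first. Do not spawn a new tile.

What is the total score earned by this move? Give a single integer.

Slide down:
col 0: [0, 2, 16, 2] -> [0, 2, 16, 2]  score +0 (running 0)
col 1: [32, 0, 8, 4] -> [0, 32, 8, 4]  score +0 (running 0)
col 2: [64, 4, 4, 0] -> [0, 0, 64, 8]  score +8 (running 8)
col 3: [32, 32, 32, 0] -> [0, 0, 32, 64]  score +64 (running 72)
Board after move:
 0  0  0  0
 2 32  0  0
16  8 64 32
 2  4  8 64

Answer: 72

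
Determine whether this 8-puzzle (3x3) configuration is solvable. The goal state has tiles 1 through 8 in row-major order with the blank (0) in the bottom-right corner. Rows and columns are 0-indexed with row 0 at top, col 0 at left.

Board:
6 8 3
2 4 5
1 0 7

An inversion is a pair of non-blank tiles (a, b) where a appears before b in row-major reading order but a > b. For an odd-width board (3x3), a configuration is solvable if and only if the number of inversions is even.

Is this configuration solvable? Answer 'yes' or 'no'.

Inversions (pairs i<j in row-major order where tile[i] > tile[j] > 0): 16
16 is even, so the puzzle is solvable.

Answer: yes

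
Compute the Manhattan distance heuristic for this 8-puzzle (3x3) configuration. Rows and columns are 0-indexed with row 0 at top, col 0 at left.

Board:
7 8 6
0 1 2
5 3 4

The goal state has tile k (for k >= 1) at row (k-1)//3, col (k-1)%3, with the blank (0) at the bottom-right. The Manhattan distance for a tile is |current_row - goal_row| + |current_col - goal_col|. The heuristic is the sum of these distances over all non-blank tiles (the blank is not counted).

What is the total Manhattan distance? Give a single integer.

Tile 7: (0,0)->(2,0) = 2
Tile 8: (0,1)->(2,1) = 2
Tile 6: (0,2)->(1,2) = 1
Tile 1: (1,1)->(0,0) = 2
Tile 2: (1,2)->(0,1) = 2
Tile 5: (2,0)->(1,1) = 2
Tile 3: (2,1)->(0,2) = 3
Tile 4: (2,2)->(1,0) = 3
Sum: 2 + 2 + 1 + 2 + 2 + 2 + 3 + 3 = 17

Answer: 17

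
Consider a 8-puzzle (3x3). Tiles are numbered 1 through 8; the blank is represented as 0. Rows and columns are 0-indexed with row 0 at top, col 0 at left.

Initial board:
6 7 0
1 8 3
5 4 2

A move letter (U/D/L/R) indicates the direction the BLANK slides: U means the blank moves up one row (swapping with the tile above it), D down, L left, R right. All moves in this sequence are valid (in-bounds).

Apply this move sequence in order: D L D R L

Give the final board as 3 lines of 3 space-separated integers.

After move 1 (D):
6 7 3
1 8 0
5 4 2

After move 2 (L):
6 7 3
1 0 8
5 4 2

After move 3 (D):
6 7 3
1 4 8
5 0 2

After move 4 (R):
6 7 3
1 4 8
5 2 0

After move 5 (L):
6 7 3
1 4 8
5 0 2

Answer: 6 7 3
1 4 8
5 0 2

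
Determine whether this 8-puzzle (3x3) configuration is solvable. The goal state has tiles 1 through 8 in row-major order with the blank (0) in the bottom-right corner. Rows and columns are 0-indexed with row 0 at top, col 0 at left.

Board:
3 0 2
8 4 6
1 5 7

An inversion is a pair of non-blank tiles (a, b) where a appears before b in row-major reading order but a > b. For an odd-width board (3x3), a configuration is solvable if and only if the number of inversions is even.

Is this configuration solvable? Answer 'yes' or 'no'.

Answer: no

Derivation:
Inversions (pairs i<j in row-major order where tile[i] > tile[j] > 0): 11
11 is odd, so the puzzle is not solvable.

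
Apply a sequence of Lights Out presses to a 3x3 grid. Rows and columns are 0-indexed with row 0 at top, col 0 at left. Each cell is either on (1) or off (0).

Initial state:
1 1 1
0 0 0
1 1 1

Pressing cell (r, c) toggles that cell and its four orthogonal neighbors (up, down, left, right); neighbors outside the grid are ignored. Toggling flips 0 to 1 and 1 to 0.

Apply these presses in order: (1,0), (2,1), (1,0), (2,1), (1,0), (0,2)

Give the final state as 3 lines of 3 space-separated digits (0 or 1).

Answer: 0 0 0
1 1 1
0 1 1

Derivation:
After press 1 at (1,0):
0 1 1
1 1 0
0 1 1

After press 2 at (2,1):
0 1 1
1 0 0
1 0 0

After press 3 at (1,0):
1 1 1
0 1 0
0 0 0

After press 4 at (2,1):
1 1 1
0 0 0
1 1 1

After press 5 at (1,0):
0 1 1
1 1 0
0 1 1

After press 6 at (0,2):
0 0 0
1 1 1
0 1 1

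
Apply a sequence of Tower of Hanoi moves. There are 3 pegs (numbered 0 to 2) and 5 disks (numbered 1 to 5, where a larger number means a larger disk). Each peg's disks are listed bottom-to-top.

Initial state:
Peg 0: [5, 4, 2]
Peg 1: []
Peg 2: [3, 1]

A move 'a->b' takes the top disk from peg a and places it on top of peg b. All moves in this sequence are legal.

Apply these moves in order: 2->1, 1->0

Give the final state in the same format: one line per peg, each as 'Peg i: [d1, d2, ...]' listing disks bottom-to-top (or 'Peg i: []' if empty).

Answer: Peg 0: [5, 4, 2, 1]
Peg 1: []
Peg 2: [3]

Derivation:
After move 1 (2->1):
Peg 0: [5, 4, 2]
Peg 1: [1]
Peg 2: [3]

After move 2 (1->0):
Peg 0: [5, 4, 2, 1]
Peg 1: []
Peg 2: [3]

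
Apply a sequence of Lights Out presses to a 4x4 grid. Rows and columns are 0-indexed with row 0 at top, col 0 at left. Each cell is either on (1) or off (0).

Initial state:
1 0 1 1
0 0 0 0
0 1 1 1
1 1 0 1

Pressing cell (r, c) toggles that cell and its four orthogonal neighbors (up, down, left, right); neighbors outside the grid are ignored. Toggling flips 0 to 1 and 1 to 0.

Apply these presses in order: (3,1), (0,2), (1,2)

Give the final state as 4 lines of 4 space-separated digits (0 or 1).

After press 1 at (3,1):
1 0 1 1
0 0 0 0
0 0 1 1
0 0 1 1

After press 2 at (0,2):
1 1 0 0
0 0 1 0
0 0 1 1
0 0 1 1

After press 3 at (1,2):
1 1 1 0
0 1 0 1
0 0 0 1
0 0 1 1

Answer: 1 1 1 0
0 1 0 1
0 0 0 1
0 0 1 1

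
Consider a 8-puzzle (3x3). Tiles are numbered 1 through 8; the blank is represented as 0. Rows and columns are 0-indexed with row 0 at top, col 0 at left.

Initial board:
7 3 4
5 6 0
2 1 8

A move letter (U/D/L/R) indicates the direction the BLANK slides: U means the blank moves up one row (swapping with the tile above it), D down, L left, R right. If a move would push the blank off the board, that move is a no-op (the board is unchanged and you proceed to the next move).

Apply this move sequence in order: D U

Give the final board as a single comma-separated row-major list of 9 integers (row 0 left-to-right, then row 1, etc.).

After move 1 (D):
7 3 4
5 6 8
2 1 0

After move 2 (U):
7 3 4
5 6 0
2 1 8

Answer: 7, 3, 4, 5, 6, 0, 2, 1, 8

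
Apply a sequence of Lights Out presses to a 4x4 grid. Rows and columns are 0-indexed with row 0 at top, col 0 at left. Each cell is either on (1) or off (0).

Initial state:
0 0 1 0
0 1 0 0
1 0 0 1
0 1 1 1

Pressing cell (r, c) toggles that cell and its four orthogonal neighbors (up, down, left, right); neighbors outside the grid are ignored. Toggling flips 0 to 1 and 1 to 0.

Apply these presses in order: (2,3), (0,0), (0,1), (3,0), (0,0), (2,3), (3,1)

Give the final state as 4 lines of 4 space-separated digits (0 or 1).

Answer: 1 1 0 0
0 0 0 0
0 1 0 1
0 1 0 1

Derivation:
After press 1 at (2,3):
0 0 1 0
0 1 0 1
1 0 1 0
0 1 1 0

After press 2 at (0,0):
1 1 1 0
1 1 0 1
1 0 1 0
0 1 1 0

After press 3 at (0,1):
0 0 0 0
1 0 0 1
1 0 1 0
0 1 1 0

After press 4 at (3,0):
0 0 0 0
1 0 0 1
0 0 1 0
1 0 1 0

After press 5 at (0,0):
1 1 0 0
0 0 0 1
0 0 1 0
1 0 1 0

After press 6 at (2,3):
1 1 0 0
0 0 0 0
0 0 0 1
1 0 1 1

After press 7 at (3,1):
1 1 0 0
0 0 0 0
0 1 0 1
0 1 0 1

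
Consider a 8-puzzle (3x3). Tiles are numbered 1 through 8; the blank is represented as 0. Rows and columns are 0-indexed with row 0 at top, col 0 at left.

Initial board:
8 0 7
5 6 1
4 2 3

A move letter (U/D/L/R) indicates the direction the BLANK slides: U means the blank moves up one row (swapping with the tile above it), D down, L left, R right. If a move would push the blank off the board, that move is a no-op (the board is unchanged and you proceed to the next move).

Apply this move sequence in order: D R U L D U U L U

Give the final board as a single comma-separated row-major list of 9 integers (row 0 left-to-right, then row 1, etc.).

After move 1 (D):
8 6 7
5 0 1
4 2 3

After move 2 (R):
8 6 7
5 1 0
4 2 3

After move 3 (U):
8 6 0
5 1 7
4 2 3

After move 4 (L):
8 0 6
5 1 7
4 2 3

After move 5 (D):
8 1 6
5 0 7
4 2 3

After move 6 (U):
8 0 6
5 1 7
4 2 3

After move 7 (U):
8 0 6
5 1 7
4 2 3

After move 8 (L):
0 8 6
5 1 7
4 2 3

After move 9 (U):
0 8 6
5 1 7
4 2 3

Answer: 0, 8, 6, 5, 1, 7, 4, 2, 3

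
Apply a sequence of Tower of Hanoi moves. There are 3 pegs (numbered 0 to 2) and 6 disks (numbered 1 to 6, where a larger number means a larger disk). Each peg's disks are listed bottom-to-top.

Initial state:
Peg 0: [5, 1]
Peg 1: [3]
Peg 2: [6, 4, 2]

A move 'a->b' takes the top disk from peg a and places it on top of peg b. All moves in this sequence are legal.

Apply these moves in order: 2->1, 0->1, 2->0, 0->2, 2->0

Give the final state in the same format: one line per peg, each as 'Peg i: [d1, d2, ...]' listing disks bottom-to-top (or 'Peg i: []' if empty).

After move 1 (2->1):
Peg 0: [5, 1]
Peg 1: [3, 2]
Peg 2: [6, 4]

After move 2 (0->1):
Peg 0: [5]
Peg 1: [3, 2, 1]
Peg 2: [6, 4]

After move 3 (2->0):
Peg 0: [5, 4]
Peg 1: [3, 2, 1]
Peg 2: [6]

After move 4 (0->2):
Peg 0: [5]
Peg 1: [3, 2, 1]
Peg 2: [6, 4]

After move 5 (2->0):
Peg 0: [5, 4]
Peg 1: [3, 2, 1]
Peg 2: [6]

Answer: Peg 0: [5, 4]
Peg 1: [3, 2, 1]
Peg 2: [6]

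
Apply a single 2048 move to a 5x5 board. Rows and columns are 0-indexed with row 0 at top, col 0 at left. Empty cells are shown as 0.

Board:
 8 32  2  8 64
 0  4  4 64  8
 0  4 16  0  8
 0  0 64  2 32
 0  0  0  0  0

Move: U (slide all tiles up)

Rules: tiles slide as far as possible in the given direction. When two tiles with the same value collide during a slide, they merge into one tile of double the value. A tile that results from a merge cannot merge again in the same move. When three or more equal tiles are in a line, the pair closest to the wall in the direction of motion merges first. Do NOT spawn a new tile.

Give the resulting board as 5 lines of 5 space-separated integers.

Answer:  8 32  2  8 64
 0  8  4 64 16
 0  0 16  2 32
 0  0 64  0  0
 0  0  0  0  0

Derivation:
Slide up:
col 0: [8, 0, 0, 0, 0] -> [8, 0, 0, 0, 0]
col 1: [32, 4, 4, 0, 0] -> [32, 8, 0, 0, 0]
col 2: [2, 4, 16, 64, 0] -> [2, 4, 16, 64, 0]
col 3: [8, 64, 0, 2, 0] -> [8, 64, 2, 0, 0]
col 4: [64, 8, 8, 32, 0] -> [64, 16, 32, 0, 0]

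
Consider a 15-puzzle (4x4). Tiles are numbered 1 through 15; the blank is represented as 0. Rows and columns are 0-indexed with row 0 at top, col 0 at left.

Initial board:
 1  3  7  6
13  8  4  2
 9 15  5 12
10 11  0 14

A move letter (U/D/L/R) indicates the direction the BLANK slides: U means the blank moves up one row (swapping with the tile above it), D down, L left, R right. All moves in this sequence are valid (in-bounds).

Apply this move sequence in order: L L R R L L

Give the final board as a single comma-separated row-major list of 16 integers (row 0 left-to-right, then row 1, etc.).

Answer: 1, 3, 7, 6, 13, 8, 4, 2, 9, 15, 5, 12, 0, 10, 11, 14

Derivation:
After move 1 (L):
 1  3  7  6
13  8  4  2
 9 15  5 12
10  0 11 14

After move 2 (L):
 1  3  7  6
13  8  4  2
 9 15  5 12
 0 10 11 14

After move 3 (R):
 1  3  7  6
13  8  4  2
 9 15  5 12
10  0 11 14

After move 4 (R):
 1  3  7  6
13  8  4  2
 9 15  5 12
10 11  0 14

After move 5 (L):
 1  3  7  6
13  8  4  2
 9 15  5 12
10  0 11 14

After move 6 (L):
 1  3  7  6
13  8  4  2
 9 15  5 12
 0 10 11 14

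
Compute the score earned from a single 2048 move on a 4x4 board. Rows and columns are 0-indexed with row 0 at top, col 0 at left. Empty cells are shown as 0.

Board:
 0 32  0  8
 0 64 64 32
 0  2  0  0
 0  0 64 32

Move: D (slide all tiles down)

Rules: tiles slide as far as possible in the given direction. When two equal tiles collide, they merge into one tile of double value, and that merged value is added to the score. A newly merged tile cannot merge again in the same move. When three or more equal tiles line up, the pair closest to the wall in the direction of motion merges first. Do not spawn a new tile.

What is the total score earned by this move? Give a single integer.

Slide down:
col 0: [0, 0, 0, 0] -> [0, 0, 0, 0]  score +0 (running 0)
col 1: [32, 64, 2, 0] -> [0, 32, 64, 2]  score +0 (running 0)
col 2: [0, 64, 0, 64] -> [0, 0, 0, 128]  score +128 (running 128)
col 3: [8, 32, 0, 32] -> [0, 0, 8, 64]  score +64 (running 192)
Board after move:
  0   0   0   0
  0  32   0   0
  0  64   0   8
  0   2 128  64

Answer: 192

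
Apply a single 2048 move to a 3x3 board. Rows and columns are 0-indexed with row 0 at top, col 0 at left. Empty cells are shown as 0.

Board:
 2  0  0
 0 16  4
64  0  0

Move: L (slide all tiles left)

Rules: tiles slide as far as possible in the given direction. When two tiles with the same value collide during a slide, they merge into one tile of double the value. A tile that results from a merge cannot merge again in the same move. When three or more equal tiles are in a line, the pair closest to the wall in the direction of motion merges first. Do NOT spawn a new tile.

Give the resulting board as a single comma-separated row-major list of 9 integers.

Answer: 2, 0, 0, 16, 4, 0, 64, 0, 0

Derivation:
Slide left:
row 0: [2, 0, 0] -> [2, 0, 0]
row 1: [0, 16, 4] -> [16, 4, 0]
row 2: [64, 0, 0] -> [64, 0, 0]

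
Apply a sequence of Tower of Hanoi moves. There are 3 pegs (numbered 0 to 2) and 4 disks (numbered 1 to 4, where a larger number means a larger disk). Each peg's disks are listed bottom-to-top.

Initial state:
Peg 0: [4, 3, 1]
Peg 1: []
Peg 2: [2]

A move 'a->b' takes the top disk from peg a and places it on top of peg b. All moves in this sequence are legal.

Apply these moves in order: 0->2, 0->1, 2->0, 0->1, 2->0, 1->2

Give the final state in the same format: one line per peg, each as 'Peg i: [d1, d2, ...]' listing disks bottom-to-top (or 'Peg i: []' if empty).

Answer: Peg 0: [4, 2]
Peg 1: [3]
Peg 2: [1]

Derivation:
After move 1 (0->2):
Peg 0: [4, 3]
Peg 1: []
Peg 2: [2, 1]

After move 2 (0->1):
Peg 0: [4]
Peg 1: [3]
Peg 2: [2, 1]

After move 3 (2->0):
Peg 0: [4, 1]
Peg 1: [3]
Peg 2: [2]

After move 4 (0->1):
Peg 0: [4]
Peg 1: [3, 1]
Peg 2: [2]

After move 5 (2->0):
Peg 0: [4, 2]
Peg 1: [3, 1]
Peg 2: []

After move 6 (1->2):
Peg 0: [4, 2]
Peg 1: [3]
Peg 2: [1]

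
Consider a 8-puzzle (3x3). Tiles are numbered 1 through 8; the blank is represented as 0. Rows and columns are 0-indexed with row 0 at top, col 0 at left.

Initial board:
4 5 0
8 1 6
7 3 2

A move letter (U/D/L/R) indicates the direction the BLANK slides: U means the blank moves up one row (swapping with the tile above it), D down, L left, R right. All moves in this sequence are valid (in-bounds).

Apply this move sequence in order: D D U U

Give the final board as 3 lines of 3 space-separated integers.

After move 1 (D):
4 5 6
8 1 0
7 3 2

After move 2 (D):
4 5 6
8 1 2
7 3 0

After move 3 (U):
4 5 6
8 1 0
7 3 2

After move 4 (U):
4 5 0
8 1 6
7 3 2

Answer: 4 5 0
8 1 6
7 3 2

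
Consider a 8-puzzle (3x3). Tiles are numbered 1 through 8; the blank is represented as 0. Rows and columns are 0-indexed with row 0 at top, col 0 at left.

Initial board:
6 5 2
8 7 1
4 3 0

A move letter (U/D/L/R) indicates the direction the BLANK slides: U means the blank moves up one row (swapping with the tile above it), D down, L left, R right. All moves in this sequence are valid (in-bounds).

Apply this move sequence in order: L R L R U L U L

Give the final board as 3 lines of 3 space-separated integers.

After move 1 (L):
6 5 2
8 7 1
4 0 3

After move 2 (R):
6 5 2
8 7 1
4 3 0

After move 3 (L):
6 5 2
8 7 1
4 0 3

After move 4 (R):
6 5 2
8 7 1
4 3 0

After move 5 (U):
6 5 2
8 7 0
4 3 1

After move 6 (L):
6 5 2
8 0 7
4 3 1

After move 7 (U):
6 0 2
8 5 7
4 3 1

After move 8 (L):
0 6 2
8 5 7
4 3 1

Answer: 0 6 2
8 5 7
4 3 1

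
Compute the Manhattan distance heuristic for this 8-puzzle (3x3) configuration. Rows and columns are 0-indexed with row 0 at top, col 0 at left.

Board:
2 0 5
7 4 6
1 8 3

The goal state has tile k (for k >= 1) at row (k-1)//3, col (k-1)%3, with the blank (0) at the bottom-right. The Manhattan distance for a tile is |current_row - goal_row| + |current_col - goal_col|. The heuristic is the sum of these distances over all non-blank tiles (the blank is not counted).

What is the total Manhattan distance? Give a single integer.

Tile 2: (0,0)->(0,1) = 1
Tile 5: (0,2)->(1,1) = 2
Tile 7: (1,0)->(2,0) = 1
Tile 4: (1,1)->(1,0) = 1
Tile 6: (1,2)->(1,2) = 0
Tile 1: (2,0)->(0,0) = 2
Tile 8: (2,1)->(2,1) = 0
Tile 3: (2,2)->(0,2) = 2
Sum: 1 + 2 + 1 + 1 + 0 + 2 + 0 + 2 = 9

Answer: 9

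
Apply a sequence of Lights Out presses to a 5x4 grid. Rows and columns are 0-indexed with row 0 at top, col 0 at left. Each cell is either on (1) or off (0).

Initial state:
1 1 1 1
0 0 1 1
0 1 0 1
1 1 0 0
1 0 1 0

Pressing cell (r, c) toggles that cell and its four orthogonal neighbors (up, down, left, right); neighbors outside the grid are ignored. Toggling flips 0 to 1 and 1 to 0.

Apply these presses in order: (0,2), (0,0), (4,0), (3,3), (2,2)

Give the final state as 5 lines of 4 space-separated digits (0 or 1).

After press 1 at (0,2):
1 0 0 0
0 0 0 1
0 1 0 1
1 1 0 0
1 0 1 0

After press 2 at (0,0):
0 1 0 0
1 0 0 1
0 1 0 1
1 1 0 0
1 0 1 0

After press 3 at (4,0):
0 1 0 0
1 0 0 1
0 1 0 1
0 1 0 0
0 1 1 0

After press 4 at (3,3):
0 1 0 0
1 0 0 1
0 1 0 0
0 1 1 1
0 1 1 1

After press 5 at (2,2):
0 1 0 0
1 0 1 1
0 0 1 1
0 1 0 1
0 1 1 1

Answer: 0 1 0 0
1 0 1 1
0 0 1 1
0 1 0 1
0 1 1 1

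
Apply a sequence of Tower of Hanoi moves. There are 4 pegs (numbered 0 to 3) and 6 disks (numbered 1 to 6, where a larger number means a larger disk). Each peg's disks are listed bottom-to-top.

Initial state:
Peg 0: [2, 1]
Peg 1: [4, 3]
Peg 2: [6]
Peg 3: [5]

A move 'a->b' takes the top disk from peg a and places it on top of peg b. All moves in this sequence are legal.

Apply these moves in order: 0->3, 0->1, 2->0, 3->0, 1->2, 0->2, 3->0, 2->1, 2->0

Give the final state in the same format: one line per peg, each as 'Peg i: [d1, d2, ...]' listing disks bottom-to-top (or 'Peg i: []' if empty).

Answer: Peg 0: [6, 5, 2]
Peg 1: [4, 3, 1]
Peg 2: []
Peg 3: []

Derivation:
After move 1 (0->3):
Peg 0: [2]
Peg 1: [4, 3]
Peg 2: [6]
Peg 3: [5, 1]

After move 2 (0->1):
Peg 0: []
Peg 1: [4, 3, 2]
Peg 2: [6]
Peg 3: [5, 1]

After move 3 (2->0):
Peg 0: [6]
Peg 1: [4, 3, 2]
Peg 2: []
Peg 3: [5, 1]

After move 4 (3->0):
Peg 0: [6, 1]
Peg 1: [4, 3, 2]
Peg 2: []
Peg 3: [5]

After move 5 (1->2):
Peg 0: [6, 1]
Peg 1: [4, 3]
Peg 2: [2]
Peg 3: [5]

After move 6 (0->2):
Peg 0: [6]
Peg 1: [4, 3]
Peg 2: [2, 1]
Peg 3: [5]

After move 7 (3->0):
Peg 0: [6, 5]
Peg 1: [4, 3]
Peg 2: [2, 1]
Peg 3: []

After move 8 (2->1):
Peg 0: [6, 5]
Peg 1: [4, 3, 1]
Peg 2: [2]
Peg 3: []

After move 9 (2->0):
Peg 0: [6, 5, 2]
Peg 1: [4, 3, 1]
Peg 2: []
Peg 3: []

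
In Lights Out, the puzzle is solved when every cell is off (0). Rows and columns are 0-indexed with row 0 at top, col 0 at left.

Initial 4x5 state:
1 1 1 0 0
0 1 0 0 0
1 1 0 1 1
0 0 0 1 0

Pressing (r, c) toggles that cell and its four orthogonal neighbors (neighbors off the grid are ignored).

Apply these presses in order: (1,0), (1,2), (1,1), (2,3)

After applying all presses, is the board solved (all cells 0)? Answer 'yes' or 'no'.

After press 1 at (1,0):
0 1 1 0 0
1 0 0 0 0
0 1 0 1 1
0 0 0 1 0

After press 2 at (1,2):
0 1 0 0 0
1 1 1 1 0
0 1 1 1 1
0 0 0 1 0

After press 3 at (1,1):
0 0 0 0 0
0 0 0 1 0
0 0 1 1 1
0 0 0 1 0

After press 4 at (2,3):
0 0 0 0 0
0 0 0 0 0
0 0 0 0 0
0 0 0 0 0

Lights still on: 0

Answer: yes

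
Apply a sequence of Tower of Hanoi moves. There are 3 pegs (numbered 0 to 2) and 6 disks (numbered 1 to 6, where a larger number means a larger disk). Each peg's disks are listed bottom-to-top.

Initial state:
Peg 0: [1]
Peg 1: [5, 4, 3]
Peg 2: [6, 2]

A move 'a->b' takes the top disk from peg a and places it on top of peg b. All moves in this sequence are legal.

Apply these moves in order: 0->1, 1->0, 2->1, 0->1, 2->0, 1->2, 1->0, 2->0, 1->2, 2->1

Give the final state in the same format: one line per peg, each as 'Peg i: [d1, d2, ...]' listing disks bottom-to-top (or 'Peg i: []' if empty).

Answer: Peg 0: [6, 2, 1]
Peg 1: [5, 4, 3]
Peg 2: []

Derivation:
After move 1 (0->1):
Peg 0: []
Peg 1: [5, 4, 3, 1]
Peg 2: [6, 2]

After move 2 (1->0):
Peg 0: [1]
Peg 1: [5, 4, 3]
Peg 2: [6, 2]

After move 3 (2->1):
Peg 0: [1]
Peg 1: [5, 4, 3, 2]
Peg 2: [6]

After move 4 (0->1):
Peg 0: []
Peg 1: [5, 4, 3, 2, 1]
Peg 2: [6]

After move 5 (2->0):
Peg 0: [6]
Peg 1: [5, 4, 3, 2, 1]
Peg 2: []

After move 6 (1->2):
Peg 0: [6]
Peg 1: [5, 4, 3, 2]
Peg 2: [1]

After move 7 (1->0):
Peg 0: [6, 2]
Peg 1: [5, 4, 3]
Peg 2: [1]

After move 8 (2->0):
Peg 0: [6, 2, 1]
Peg 1: [5, 4, 3]
Peg 2: []

After move 9 (1->2):
Peg 0: [6, 2, 1]
Peg 1: [5, 4]
Peg 2: [3]

After move 10 (2->1):
Peg 0: [6, 2, 1]
Peg 1: [5, 4, 3]
Peg 2: []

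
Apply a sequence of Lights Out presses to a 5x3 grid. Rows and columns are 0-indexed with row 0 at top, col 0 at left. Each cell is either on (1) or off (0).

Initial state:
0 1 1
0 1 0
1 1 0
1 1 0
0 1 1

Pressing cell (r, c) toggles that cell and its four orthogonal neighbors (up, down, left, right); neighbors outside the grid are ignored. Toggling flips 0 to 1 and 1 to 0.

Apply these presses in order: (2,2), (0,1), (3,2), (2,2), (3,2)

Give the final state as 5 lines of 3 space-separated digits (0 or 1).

Answer: 1 0 0
0 0 0
1 1 0
1 1 0
0 1 1

Derivation:
After press 1 at (2,2):
0 1 1
0 1 1
1 0 1
1 1 1
0 1 1

After press 2 at (0,1):
1 0 0
0 0 1
1 0 1
1 1 1
0 1 1

After press 3 at (3,2):
1 0 0
0 0 1
1 0 0
1 0 0
0 1 0

After press 4 at (2,2):
1 0 0
0 0 0
1 1 1
1 0 1
0 1 0

After press 5 at (3,2):
1 0 0
0 0 0
1 1 0
1 1 0
0 1 1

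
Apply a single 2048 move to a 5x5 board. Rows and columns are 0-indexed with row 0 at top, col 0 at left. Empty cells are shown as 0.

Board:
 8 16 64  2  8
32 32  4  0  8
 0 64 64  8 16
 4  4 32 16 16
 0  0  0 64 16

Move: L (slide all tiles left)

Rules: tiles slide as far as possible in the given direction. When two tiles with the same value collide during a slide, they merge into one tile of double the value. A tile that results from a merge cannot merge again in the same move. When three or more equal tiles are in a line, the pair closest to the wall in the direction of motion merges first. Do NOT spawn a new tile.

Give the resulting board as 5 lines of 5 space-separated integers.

Answer:   8  16  64   2   8
 64   4   8   0   0
128   8  16   0   0
  8  32  32   0   0
 64  16   0   0   0

Derivation:
Slide left:
row 0: [8, 16, 64, 2, 8] -> [8, 16, 64, 2, 8]
row 1: [32, 32, 4, 0, 8] -> [64, 4, 8, 0, 0]
row 2: [0, 64, 64, 8, 16] -> [128, 8, 16, 0, 0]
row 3: [4, 4, 32, 16, 16] -> [8, 32, 32, 0, 0]
row 4: [0, 0, 0, 64, 16] -> [64, 16, 0, 0, 0]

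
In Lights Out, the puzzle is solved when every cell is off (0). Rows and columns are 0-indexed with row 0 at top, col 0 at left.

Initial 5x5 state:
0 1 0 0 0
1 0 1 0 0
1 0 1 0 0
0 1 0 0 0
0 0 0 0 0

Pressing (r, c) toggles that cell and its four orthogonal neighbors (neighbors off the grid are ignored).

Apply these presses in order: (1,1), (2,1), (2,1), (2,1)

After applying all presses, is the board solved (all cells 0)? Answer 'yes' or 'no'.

After press 1 at (1,1):
0 0 0 0 0
0 1 0 0 0
1 1 1 0 0
0 1 0 0 0
0 0 0 0 0

After press 2 at (2,1):
0 0 0 0 0
0 0 0 0 0
0 0 0 0 0
0 0 0 0 0
0 0 0 0 0

After press 3 at (2,1):
0 0 0 0 0
0 1 0 0 0
1 1 1 0 0
0 1 0 0 0
0 0 0 0 0

After press 4 at (2,1):
0 0 0 0 0
0 0 0 0 0
0 0 0 0 0
0 0 0 0 0
0 0 0 0 0

Lights still on: 0

Answer: yes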